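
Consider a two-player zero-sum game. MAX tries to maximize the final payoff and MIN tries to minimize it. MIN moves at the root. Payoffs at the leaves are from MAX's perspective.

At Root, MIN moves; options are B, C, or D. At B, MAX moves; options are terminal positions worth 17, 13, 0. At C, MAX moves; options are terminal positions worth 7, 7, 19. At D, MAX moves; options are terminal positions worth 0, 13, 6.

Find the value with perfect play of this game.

13

B (MAX): max(17, 13, 0) = 17
C (MAX): max(7, 7, 19) = 19
D (MAX): max(0, 13, 6) = 13
Root (MIN): min(17, 19, 13) = 13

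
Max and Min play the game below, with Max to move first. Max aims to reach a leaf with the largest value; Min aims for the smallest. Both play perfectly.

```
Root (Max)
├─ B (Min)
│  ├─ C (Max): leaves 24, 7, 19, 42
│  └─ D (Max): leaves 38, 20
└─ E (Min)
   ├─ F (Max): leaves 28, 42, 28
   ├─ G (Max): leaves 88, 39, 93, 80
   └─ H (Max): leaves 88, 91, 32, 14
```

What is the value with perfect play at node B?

C: max(24, 7, 19, 42) = 42
D: max(38, 20) = 38
B: min(42, 38) = 38

38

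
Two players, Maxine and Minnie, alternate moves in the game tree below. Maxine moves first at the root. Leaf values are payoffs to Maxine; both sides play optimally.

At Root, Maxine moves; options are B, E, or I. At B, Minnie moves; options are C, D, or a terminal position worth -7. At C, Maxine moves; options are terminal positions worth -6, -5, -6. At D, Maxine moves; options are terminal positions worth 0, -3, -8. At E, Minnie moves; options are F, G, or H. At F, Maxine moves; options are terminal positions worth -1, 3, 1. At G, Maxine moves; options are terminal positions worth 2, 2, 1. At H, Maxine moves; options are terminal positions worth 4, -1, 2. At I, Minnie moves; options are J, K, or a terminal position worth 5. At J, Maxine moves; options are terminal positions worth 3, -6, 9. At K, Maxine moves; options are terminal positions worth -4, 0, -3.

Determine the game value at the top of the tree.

C (Maxine): max(-6, -5, -6) = -5
D (Maxine): max(0, -3, -8) = 0
B (Minnie): min(-5, 0, -7) = -7
F (Maxine): max(-1, 3, 1) = 3
G (Maxine): max(2, 2, 1) = 2
H (Maxine): max(4, -1, 2) = 4
E (Minnie): min(3, 2, 4) = 2
J (Maxine): max(3, -6, 9) = 9
K (Maxine): max(-4, 0, -3) = 0
I (Minnie): min(9, 0, 5) = 0
Root (Maxine): max(-7, 2, 0) = 2

2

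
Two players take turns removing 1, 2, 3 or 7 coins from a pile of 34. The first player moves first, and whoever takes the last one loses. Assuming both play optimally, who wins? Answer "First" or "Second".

i:   0  1  2  3  4  5  6  7  8  9 10 11 12 13 14 15 16 17 18 19 20 21 22 23 24 25 26 27 28 29 30 31 32 33 34
     W  L  W  W  W  L  W  W  W  L  W  W  W  L  W  W  W  L  W  W  W  L  W  W  W  L  W  W  W  L  W  W  W  L  W
Position 34 is W, so the first player wins.

First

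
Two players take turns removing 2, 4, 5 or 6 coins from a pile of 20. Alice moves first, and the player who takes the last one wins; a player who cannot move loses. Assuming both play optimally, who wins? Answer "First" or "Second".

First

Mark each pile size as W (mover wins) or L (mover loses):
i:   0  1  2  3  4  5  6  7  8  9 10 11 12 13 14 15 16 17 18 19 20
     L  L  W  W  W  W  W  W  L  L  W  W  W  W  W  W  L  L  W  W  W
Position 20 is W, so the first player wins.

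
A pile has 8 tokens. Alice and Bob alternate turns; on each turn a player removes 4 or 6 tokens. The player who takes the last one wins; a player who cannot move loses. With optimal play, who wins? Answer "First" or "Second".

First

Mark each pile size as W (mover wins) or L (mover loses):
i:   0  1  2  3  4  5  6  7  8
     L  L  L  L  W  W  W  W  W
Position 8 is W, so the first player wins.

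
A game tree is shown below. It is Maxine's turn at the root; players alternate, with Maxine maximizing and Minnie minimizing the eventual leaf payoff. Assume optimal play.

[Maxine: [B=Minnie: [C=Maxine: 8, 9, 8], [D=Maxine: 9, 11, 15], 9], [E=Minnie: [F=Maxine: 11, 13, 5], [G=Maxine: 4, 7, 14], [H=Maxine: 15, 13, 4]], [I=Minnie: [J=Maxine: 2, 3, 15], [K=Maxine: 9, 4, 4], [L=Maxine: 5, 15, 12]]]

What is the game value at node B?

C: max(8, 9, 8) = 9
D: max(9, 11, 15) = 15
B: min(9, 15, 9) = 9

9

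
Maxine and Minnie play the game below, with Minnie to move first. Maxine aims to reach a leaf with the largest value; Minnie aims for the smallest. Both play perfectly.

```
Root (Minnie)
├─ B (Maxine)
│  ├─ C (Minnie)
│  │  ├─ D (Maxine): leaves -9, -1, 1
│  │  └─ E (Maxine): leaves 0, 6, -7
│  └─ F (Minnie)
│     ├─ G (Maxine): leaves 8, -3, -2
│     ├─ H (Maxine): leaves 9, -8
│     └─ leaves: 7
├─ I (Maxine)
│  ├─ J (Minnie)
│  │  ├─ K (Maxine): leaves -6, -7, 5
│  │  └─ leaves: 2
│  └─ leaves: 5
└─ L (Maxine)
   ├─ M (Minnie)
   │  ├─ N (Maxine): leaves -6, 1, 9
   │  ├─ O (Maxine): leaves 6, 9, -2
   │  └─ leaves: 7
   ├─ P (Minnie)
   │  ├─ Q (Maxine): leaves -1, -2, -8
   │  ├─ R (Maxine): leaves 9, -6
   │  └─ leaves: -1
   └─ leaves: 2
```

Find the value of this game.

D (Maxine): max(-9, -1, 1) = 1
E (Maxine): max(0, 6, -7) = 6
C (Minnie): min(1, 6) = 1
G (Maxine): max(8, -3, -2) = 8
H (Maxine): max(9, -8) = 9
F (Minnie): min(8, 9, 7) = 7
B (Maxine): max(1, 7) = 7
K (Maxine): max(-6, -7, 5) = 5
J (Minnie): min(5, 2) = 2
I (Maxine): max(2, 5) = 5
N (Maxine): max(-6, 1, 9) = 9
O (Maxine): max(6, 9, -2) = 9
M (Minnie): min(9, 9, 7) = 7
Q (Maxine): max(-1, -2, -8) = -1
R (Maxine): max(9, -6) = 9
P (Minnie): min(-1, 9, -1) = -1
L (Maxine): max(7, -1, 2) = 7
Root (Minnie): min(7, 5, 7) = 5

5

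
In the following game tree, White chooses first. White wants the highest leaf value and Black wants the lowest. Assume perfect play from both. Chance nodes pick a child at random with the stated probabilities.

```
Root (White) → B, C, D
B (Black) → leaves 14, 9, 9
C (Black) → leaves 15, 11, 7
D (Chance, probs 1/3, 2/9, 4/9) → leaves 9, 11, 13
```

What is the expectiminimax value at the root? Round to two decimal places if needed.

11.22

B (Black): min(14, 9, 9) = 9
C (Black): min(15, 11, 7) = 7
D (Chance): 1/3·9 + 2/9·11 + 4/9·13 = 11.22
Root (White): max(9, 7, 11.22) = 11.22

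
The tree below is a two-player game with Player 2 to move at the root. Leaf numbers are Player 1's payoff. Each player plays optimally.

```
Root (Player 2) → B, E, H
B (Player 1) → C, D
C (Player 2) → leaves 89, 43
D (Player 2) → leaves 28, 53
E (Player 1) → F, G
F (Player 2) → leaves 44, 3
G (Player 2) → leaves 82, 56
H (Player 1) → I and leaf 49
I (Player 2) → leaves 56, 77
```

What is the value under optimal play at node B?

43

C: min(89, 43) = 43
D: min(28, 53) = 28
B: max(43, 28) = 43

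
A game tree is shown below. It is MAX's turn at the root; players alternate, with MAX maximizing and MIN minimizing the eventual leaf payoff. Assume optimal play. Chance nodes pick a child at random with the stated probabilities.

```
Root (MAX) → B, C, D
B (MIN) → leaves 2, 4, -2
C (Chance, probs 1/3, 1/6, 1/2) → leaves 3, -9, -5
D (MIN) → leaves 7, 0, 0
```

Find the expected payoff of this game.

B (MIN): min(2, 4, -2) = -2
C (Chance): 1/3·3 + 1/6·-9 + 1/2·-5 = -3
D (MIN): min(7, 0, 0) = 0
Root (MAX): max(-2, -3, 0) = 0

0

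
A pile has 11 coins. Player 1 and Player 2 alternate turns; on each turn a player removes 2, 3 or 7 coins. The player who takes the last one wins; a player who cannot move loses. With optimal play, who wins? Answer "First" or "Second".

Positions where the player to move wins (W) vs loses (L):
i:   0  1  2  3  4  5  6  7  8  9 10 11
     L  L  W  W  W  L  L  W  W  W  L  L
Position 11 is L, so the second player wins.

Second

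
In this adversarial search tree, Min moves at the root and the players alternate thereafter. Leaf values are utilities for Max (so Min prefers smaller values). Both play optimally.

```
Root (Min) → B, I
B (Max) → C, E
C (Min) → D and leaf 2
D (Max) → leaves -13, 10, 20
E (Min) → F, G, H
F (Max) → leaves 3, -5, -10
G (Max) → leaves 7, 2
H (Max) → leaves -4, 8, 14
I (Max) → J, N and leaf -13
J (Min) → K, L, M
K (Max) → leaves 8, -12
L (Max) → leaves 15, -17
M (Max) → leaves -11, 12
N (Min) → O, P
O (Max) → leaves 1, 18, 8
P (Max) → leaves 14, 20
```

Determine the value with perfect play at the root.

D (Max): max(-13, 10, 20) = 20
C (Min): min(20, 2) = 2
F (Max): max(3, -5, -10) = 3
G (Max): max(7, 2) = 7
H (Max): max(-4, 8, 14) = 14
E (Min): min(3, 7, 14) = 3
B (Max): max(2, 3) = 3
K (Max): max(8, -12) = 8
L (Max): max(15, -17) = 15
M (Max): max(-11, 12) = 12
J (Min): min(8, 15, 12) = 8
O (Max): max(1, 18, 8) = 18
P (Max): max(14, 20) = 20
N (Min): min(18, 20) = 18
I (Max): max(8, 18, -13) = 18
Root (Min): min(3, 18) = 3

3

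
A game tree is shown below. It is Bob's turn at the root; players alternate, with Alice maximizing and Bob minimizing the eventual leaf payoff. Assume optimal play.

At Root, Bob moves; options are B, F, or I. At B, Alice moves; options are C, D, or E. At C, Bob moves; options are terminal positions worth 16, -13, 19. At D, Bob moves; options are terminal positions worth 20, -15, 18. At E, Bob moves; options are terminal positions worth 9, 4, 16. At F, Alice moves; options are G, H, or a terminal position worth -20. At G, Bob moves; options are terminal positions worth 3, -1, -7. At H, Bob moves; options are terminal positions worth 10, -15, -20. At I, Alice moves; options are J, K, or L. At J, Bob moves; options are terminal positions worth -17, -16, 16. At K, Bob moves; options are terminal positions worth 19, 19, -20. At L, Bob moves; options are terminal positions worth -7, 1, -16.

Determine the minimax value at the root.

-16

C (Bob): min(16, -13, 19) = -13
D (Bob): min(20, -15, 18) = -15
E (Bob): min(9, 4, 16) = 4
B (Alice): max(-13, -15, 4) = 4
G (Bob): min(3, -1, -7) = -7
H (Bob): min(10, -15, -20) = -20
F (Alice): max(-7, -20, -20) = -7
J (Bob): min(-17, -16, 16) = -17
K (Bob): min(19, 19, -20) = -20
L (Bob): min(-7, 1, -16) = -16
I (Alice): max(-17, -20, -16) = -16
Root (Bob): min(4, -7, -16) = -16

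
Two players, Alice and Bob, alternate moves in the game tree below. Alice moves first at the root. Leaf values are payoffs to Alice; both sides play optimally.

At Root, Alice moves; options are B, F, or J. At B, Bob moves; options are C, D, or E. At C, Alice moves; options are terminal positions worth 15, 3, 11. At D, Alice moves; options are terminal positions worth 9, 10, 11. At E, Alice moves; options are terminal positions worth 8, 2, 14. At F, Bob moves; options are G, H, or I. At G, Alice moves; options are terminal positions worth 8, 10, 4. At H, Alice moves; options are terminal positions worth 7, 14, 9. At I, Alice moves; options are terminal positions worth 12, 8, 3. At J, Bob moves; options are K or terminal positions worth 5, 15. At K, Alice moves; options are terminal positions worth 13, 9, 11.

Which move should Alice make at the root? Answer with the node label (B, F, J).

B

C (Alice): max(15, 3, 11) = 15
D (Alice): max(9, 10, 11) = 11
E (Alice): max(8, 2, 14) = 14
B (Bob): min(15, 11, 14) = 11
G (Alice): max(8, 10, 4) = 10
H (Alice): max(7, 14, 9) = 14
I (Alice): max(12, 8, 3) = 12
F (Bob): min(10, 14, 12) = 10
K (Alice): max(13, 9, 11) = 13
J (Bob): min(13, 5, 15) = 5
Root (Alice): max(11, 10, 5) = 11
Alice picks the child with the highest value: B (value 11).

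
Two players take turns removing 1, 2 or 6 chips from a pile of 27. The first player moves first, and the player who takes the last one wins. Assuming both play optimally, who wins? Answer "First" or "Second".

First

Positions where the player to move wins (W) vs loses (L):
i:   0  1  2  3  4  5  6  7  8  9 10 11 12 13 14 15 16 17 18 19 20 21 22 23 24 25 26 27
     L  W  W  L  W  W  W  L  W  W  L  W  W  W  L  W  W  L  W  W  W  L  W  W  L  W  W  W
Position 27 is W, so the first player wins.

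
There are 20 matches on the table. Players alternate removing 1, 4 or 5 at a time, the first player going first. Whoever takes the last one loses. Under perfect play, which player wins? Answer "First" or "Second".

First

Mark each pile size as W (mover wins) or L (mover loses):
i:   0  1  2  3  4  5  6  7  8  9 10 11 12 13 14 15 16 17 18 19 20
     W  L  W  L  W  W  W  W  W  L  W  L  W  W  W  W  W  L  W  L  W
Position 20 is W, so the first player wins.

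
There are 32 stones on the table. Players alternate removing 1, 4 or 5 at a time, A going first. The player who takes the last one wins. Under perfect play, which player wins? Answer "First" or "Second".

Second

W/L table (W = player to move can force a win):
i:   0  1  2  3  4  5  6  7  8  9 10 11 12 13 14 15 16 17 18 19 20 21 22 23 24 25 26 27 28 29 30 31 32
     L  W  L  W  W  W  W  W  L  W  L  W  W  W  W  W  L  W  L  W  W  W  W  W  L  W  L  W  W  W  W  W  L
Position 32 is L, so the second player wins.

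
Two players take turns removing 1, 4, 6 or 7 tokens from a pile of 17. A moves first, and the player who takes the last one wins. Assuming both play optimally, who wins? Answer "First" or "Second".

i:   0  1  2  3  4  5  6  7  8  9 10 11 12 13 14 15 16 17
     L  W  L  W  W  L  W  W  W  W  L  W  W  L  W  L  W  W
Position 17 is W, so the first player wins.

First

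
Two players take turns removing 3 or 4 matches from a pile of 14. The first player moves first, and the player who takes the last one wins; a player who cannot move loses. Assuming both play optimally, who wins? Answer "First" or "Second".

Positions where the player to move wins (W) vs loses (L):
i:   0  1  2  3  4  5  6  7  8  9 10 11 12 13 14
     L  L  L  W  W  W  W  L  L  L  W  W  W  W  L
Position 14 is L, so the second player wins.

Second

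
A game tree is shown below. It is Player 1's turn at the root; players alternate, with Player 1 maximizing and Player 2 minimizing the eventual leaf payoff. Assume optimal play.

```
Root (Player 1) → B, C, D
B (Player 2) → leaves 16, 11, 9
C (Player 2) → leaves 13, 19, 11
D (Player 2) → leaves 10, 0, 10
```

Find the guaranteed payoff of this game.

11

B (Player 2): min(16, 11, 9) = 9
C (Player 2): min(13, 19, 11) = 11
D (Player 2): min(10, 0, 10) = 0
Root (Player 1): max(9, 11, 0) = 11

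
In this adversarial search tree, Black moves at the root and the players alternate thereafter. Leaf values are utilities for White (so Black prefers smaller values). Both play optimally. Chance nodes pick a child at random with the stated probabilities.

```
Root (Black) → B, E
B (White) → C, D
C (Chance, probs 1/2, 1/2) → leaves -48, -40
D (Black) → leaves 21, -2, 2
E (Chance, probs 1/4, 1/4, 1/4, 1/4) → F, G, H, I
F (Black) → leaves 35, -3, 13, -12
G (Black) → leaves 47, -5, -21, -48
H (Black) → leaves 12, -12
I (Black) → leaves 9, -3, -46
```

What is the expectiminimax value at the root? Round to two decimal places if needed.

C (Chance): 1/2·-48 + 1/2·-40 = -44
D (Black): min(21, -2, 2) = -2
B (White): max(-44, -2) = -2
F (Black): min(35, -3, 13, -12) = -12
G (Black): min(47, -5, -21, -48) = -48
H (Black): min(12, -12) = -12
I (Black): min(9, -3, -46) = -46
E (Chance): 1/4·-12 + 1/4·-48 + 1/4·-12 + 1/4·-46 = -29.5
Root (Black): min(-2, -29.5) = -29.5

-29.5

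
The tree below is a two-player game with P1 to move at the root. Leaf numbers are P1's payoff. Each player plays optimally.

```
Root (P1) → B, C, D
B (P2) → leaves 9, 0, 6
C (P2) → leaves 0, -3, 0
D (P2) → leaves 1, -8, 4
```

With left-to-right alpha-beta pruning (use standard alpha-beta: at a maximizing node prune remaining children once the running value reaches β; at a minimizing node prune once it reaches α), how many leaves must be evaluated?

B [α=-∞,β=+∞]: v=0
C [α=0,β=+∞]: v=0 after child 1 ≤ α → α-cutoff, skip 2
D [α=0,β=+∞]: v=-8 after child 2 ≤ α → α-cutoff, skip 1
Root [α=-∞,β=+∞]: v=0
Leaves evaluated: 6 of 9.

6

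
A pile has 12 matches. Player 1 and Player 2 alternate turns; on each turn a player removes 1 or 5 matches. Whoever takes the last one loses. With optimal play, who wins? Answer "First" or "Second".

First

i:   0  1  2  3  4  5  6  7  8  9 10 11 12
     W  L  W  L  W  L  W  L  W  L  W  L  W
Position 12 is W, so the first player wins.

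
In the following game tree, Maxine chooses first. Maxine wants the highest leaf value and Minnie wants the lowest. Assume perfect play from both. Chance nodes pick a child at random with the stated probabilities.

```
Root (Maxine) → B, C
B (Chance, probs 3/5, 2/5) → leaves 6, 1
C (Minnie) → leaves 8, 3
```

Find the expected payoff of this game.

B (Chance): 3/5·6 + 2/5·1 = 4
C (Minnie): min(8, 3) = 3
Root (Maxine): max(4, 3) = 4

4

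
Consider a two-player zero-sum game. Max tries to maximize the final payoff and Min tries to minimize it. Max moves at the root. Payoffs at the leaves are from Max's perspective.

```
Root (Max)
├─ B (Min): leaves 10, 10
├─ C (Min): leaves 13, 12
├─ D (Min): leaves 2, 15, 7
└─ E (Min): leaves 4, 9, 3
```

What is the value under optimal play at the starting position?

12

B (Min): min(10, 10) = 10
C (Min): min(13, 12) = 12
D (Min): min(2, 15, 7) = 2
E (Min): min(4, 9, 3) = 3
Root (Max): max(10, 12, 2, 3) = 12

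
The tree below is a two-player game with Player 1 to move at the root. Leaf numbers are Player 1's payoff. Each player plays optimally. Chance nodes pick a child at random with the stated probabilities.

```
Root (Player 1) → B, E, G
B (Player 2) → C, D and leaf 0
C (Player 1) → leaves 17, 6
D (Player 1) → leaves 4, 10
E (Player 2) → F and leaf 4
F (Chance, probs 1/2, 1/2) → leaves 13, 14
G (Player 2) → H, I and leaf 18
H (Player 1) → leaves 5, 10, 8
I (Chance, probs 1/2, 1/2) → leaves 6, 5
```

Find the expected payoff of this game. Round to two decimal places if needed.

5.5

C (Player 1): max(17, 6) = 17
D (Player 1): max(4, 10) = 10
B (Player 2): min(17, 10, 0) = 0
F (Chance): 1/2·13 + 1/2·14 = 13.5
E (Player 2): min(13.5, 4) = 4
H (Player 1): max(5, 10, 8) = 10
I (Chance): 1/2·6 + 1/2·5 = 5.5
G (Player 2): min(10, 5.5, 18) = 5.5
Root (Player 1): max(0, 4, 5.5) = 5.5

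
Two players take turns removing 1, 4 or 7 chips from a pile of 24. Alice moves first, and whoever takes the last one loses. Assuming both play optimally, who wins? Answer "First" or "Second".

Compute winning (W) and losing (L) positions by backward induction:
i:   0  1  2  3  4  5  6  7  8  9 10 11 12 13 14 15 16 17 18 19 20 21 22 23 24
     W  L  W  L  W  W  L  W  W  L  W  L  W  W  L  W  W  L  W  L  W  W  L  W  W
Position 24 is W, so the first player wins.

First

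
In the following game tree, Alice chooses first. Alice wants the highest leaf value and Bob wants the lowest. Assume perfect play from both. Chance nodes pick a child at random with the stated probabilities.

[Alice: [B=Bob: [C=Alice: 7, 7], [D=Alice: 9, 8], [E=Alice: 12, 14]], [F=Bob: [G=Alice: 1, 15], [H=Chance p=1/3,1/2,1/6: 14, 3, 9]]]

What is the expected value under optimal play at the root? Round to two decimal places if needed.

7.67

C (Alice): max(7, 7) = 7
D (Alice): max(9, 8) = 9
E (Alice): max(12, 14) = 14
B (Bob): min(7, 9, 14) = 7
G (Alice): max(1, 15) = 15
H (Chance): 1/3·14 + 1/2·3 + 1/6·9 = 7.67
F (Bob): min(15, 7.67) = 7.67
Root (Alice): max(7, 7.67) = 7.67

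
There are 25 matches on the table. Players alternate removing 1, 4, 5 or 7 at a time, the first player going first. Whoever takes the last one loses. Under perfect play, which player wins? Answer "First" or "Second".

Second

W/L table (W = player to move can force a win):
i:   0  1  2  3  4  5  6  7  8  9 10 11 12 13 14 15 16 17 18 19 20 21 22 23 24 25
     W  L  W  L  W  W  W  W  W  L  W  L  W  W  W  W  W  L  W  L  W  W  W  W  W  L
Position 25 is L, so the second player wins.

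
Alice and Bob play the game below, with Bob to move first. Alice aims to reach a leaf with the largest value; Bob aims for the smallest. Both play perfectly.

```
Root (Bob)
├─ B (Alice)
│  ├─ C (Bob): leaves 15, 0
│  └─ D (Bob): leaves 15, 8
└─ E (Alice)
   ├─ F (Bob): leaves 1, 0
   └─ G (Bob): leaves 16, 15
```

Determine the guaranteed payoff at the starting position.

8

C (Bob): min(15, 0) = 0
D (Bob): min(15, 8) = 8
B (Alice): max(0, 8) = 8
F (Bob): min(1, 0) = 0
G (Bob): min(16, 15) = 15
E (Alice): max(0, 15) = 15
Root (Bob): min(8, 15) = 8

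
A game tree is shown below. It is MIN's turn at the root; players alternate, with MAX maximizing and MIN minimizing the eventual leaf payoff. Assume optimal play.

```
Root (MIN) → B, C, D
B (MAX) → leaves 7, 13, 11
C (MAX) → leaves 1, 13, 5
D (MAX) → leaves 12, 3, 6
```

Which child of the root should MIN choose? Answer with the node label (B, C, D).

D

B (MAX): max(7, 13, 11) = 13
C (MAX): max(1, 13, 5) = 13
D (MAX): max(12, 3, 6) = 12
Root (MIN): min(13, 13, 12) = 12
MIN picks the child with the lowest value: D (value 12).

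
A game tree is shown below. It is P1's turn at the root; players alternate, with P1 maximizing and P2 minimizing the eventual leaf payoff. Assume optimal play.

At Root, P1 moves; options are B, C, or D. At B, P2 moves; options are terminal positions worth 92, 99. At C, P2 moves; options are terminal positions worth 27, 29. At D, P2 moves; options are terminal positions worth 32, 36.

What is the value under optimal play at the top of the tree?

92

B (P2): min(92, 99) = 92
C (P2): min(27, 29) = 27
D (P2): min(32, 36) = 32
Root (P1): max(92, 27, 32) = 92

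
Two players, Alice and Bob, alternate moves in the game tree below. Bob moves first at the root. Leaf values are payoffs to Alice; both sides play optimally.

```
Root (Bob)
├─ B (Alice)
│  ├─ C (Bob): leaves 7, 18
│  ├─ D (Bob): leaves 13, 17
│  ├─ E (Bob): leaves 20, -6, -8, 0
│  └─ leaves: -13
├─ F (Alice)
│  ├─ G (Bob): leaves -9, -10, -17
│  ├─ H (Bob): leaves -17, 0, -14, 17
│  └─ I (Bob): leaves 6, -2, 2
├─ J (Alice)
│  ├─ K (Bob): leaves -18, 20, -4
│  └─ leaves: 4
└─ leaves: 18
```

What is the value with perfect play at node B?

13

C: min(7, 18) = 7
D: min(13, 17) = 13
E: min(20, -6, -8, 0) = -8
B: max(7, 13, -8, -13) = 13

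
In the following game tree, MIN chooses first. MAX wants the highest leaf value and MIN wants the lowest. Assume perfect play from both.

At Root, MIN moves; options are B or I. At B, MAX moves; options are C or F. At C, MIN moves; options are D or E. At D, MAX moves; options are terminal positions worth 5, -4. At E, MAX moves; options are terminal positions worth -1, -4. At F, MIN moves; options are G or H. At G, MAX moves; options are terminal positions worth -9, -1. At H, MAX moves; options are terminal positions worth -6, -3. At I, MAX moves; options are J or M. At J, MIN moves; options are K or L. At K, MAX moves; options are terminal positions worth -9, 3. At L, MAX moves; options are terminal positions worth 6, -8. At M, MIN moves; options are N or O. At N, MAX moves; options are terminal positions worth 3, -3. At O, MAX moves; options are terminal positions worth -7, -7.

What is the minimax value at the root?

D (MAX): max(5, -4) = 5
E (MAX): max(-1, -4) = -1
C (MIN): min(5, -1) = -1
G (MAX): max(-9, -1) = -1
H (MAX): max(-6, -3) = -3
F (MIN): min(-1, -3) = -3
B (MAX): max(-1, -3) = -1
K (MAX): max(-9, 3) = 3
L (MAX): max(6, -8) = 6
J (MIN): min(3, 6) = 3
N (MAX): max(3, -3) = 3
O (MAX): max(-7, -7) = -7
M (MIN): min(3, -7) = -7
I (MAX): max(3, -7) = 3
Root (MIN): min(-1, 3) = -1

-1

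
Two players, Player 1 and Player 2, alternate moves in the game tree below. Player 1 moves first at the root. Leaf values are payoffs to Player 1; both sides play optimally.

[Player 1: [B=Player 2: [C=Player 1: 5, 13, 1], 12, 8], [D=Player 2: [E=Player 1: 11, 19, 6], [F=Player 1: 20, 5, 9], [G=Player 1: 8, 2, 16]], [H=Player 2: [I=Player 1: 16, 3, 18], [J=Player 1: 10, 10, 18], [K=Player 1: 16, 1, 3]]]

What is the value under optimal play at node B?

C: max(5, 13, 1) = 13
B: min(13, 12, 8) = 8

8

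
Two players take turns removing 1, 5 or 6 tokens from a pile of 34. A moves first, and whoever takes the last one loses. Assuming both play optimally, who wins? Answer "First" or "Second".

Mark each pile size as W (mover wins) or L (mover loses):
i:   0  1  2  3  4  5  6  7  8  9 10 11 12 13 14 15 16 17 18 19 20 21 22 23 24 25 26 27 28 29 30 31 32 33 34
     W  L  W  L  W  L  W  W  W  W  W  W  L  W  L  W  L  W  W  W  W  W  W  L  W  L  W  L  W  W  W  W  W  W  L
Position 34 is L, so the second player wins.

Second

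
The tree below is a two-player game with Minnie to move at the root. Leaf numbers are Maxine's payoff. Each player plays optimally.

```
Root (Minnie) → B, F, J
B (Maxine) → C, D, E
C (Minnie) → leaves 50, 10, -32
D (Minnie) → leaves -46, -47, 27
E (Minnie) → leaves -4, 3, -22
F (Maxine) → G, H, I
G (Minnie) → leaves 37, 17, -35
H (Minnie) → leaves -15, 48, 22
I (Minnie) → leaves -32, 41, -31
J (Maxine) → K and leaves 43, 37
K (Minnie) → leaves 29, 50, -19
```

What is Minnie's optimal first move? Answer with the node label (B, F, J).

B

C (Minnie): min(50, 10, -32) = -32
D (Minnie): min(-46, -47, 27) = -47
E (Minnie): min(-4, 3, -22) = -22
B (Maxine): max(-32, -47, -22) = -22
G (Minnie): min(37, 17, -35) = -35
H (Minnie): min(-15, 48, 22) = -15
I (Minnie): min(-32, 41, -31) = -32
F (Maxine): max(-35, -15, -32) = -15
K (Minnie): min(29, 50, -19) = -19
J (Maxine): max(-19, 43, 37) = 43
Root (Minnie): min(-22, -15, 43) = -22
Minnie picks the child with the lowest value: B (value -22).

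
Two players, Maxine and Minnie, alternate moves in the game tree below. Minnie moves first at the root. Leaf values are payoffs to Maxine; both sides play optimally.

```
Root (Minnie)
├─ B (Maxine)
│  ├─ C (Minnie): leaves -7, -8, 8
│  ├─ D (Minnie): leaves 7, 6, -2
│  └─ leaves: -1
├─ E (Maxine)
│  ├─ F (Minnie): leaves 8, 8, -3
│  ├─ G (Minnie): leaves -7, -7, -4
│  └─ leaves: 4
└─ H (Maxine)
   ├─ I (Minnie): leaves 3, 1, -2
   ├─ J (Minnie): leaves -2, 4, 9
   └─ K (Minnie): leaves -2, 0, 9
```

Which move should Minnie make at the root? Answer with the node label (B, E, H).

C (Minnie): min(-7, -8, 8) = -8
D (Minnie): min(7, 6, -2) = -2
B (Maxine): max(-8, -2, -1) = -1
F (Minnie): min(8, 8, -3) = -3
G (Minnie): min(-7, -7, -4) = -7
E (Maxine): max(-3, -7, 4) = 4
I (Minnie): min(3, 1, -2) = -2
J (Minnie): min(-2, 4, 9) = -2
K (Minnie): min(-2, 0, 9) = -2
H (Maxine): max(-2, -2, -2) = -2
Root (Minnie): min(-1, 4, -2) = -2
Minnie picks the child with the lowest value: H (value -2).

H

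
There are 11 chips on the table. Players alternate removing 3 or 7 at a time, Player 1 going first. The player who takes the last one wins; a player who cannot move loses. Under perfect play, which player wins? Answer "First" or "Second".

Second

W/L table (W = player to move can force a win):
i:   0  1  2  3  4  5  6  7  8  9 10 11
     L  L  L  W  W  W  L  W  W  W  L  L
Position 11 is L, so the second player wins.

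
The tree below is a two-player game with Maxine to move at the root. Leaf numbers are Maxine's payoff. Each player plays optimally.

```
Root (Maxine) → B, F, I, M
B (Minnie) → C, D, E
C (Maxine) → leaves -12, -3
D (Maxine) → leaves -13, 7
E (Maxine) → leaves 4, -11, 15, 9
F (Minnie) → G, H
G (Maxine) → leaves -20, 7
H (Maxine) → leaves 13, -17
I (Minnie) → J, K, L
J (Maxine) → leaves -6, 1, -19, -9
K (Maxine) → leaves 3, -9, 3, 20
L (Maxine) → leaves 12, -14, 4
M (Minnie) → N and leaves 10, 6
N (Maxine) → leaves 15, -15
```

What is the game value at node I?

J: max(-6, 1, -19, -9) = 1
K: max(3, -9, 3, 20) = 20
L: max(12, -14, 4) = 12
I: min(1, 20, 12) = 1

1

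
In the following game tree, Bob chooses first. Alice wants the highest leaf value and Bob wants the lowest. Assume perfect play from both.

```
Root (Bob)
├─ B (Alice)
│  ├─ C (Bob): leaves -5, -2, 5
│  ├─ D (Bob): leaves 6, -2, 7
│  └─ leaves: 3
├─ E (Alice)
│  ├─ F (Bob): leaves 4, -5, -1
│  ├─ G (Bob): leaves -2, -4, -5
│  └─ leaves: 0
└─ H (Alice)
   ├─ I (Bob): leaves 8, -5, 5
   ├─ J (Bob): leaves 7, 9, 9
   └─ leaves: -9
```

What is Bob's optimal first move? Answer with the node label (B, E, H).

E

C (Bob): min(-5, -2, 5) = -5
D (Bob): min(6, -2, 7) = -2
B (Alice): max(-5, -2, 3) = 3
F (Bob): min(4, -5, -1) = -5
G (Bob): min(-2, -4, -5) = -5
E (Alice): max(-5, -5, 0) = 0
I (Bob): min(8, -5, 5) = -5
J (Bob): min(7, 9, 9) = 7
H (Alice): max(-5, 7, -9) = 7
Root (Bob): min(3, 0, 7) = 0
Bob picks the child with the lowest value: E (value 0).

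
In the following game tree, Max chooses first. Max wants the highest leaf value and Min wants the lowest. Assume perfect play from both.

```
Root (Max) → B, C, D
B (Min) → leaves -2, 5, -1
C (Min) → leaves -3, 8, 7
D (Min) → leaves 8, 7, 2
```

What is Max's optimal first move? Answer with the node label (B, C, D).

B (Min): min(-2, 5, -1) = -2
C (Min): min(-3, 8, 7) = -3
D (Min): min(8, 7, 2) = 2
Root (Max): max(-2, -3, 2) = 2
Max picks the child with the highest value: D (value 2).

D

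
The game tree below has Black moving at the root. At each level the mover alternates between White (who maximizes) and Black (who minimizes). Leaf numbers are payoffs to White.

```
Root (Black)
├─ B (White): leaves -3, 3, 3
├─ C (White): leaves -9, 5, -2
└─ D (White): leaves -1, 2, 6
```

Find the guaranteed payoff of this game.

B (White): max(-3, 3, 3) = 3
C (White): max(-9, 5, -2) = 5
D (White): max(-1, 2, 6) = 6
Root (Black): min(3, 5, 6) = 3

3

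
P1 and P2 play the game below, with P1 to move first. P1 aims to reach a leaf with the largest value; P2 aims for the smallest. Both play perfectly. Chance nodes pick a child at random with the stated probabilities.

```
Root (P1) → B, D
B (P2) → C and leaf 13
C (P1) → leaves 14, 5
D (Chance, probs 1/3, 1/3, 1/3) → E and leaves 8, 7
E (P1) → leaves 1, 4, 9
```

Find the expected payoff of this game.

13

C (P1): max(14, 5) = 14
B (P2): min(14, 13) = 13
E (P1): max(1, 4, 9) = 9
D (Chance): 1/3·9 + 1/3·8 + 1/3·7 = 8
Root (P1): max(13, 8) = 13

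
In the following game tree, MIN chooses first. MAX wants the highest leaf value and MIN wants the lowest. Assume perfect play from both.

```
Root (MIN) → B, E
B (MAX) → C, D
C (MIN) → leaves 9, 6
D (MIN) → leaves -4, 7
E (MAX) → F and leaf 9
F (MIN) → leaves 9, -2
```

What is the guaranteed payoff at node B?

6

C: min(9, 6) = 6
D: min(-4, 7) = -4
B: max(6, -4) = 6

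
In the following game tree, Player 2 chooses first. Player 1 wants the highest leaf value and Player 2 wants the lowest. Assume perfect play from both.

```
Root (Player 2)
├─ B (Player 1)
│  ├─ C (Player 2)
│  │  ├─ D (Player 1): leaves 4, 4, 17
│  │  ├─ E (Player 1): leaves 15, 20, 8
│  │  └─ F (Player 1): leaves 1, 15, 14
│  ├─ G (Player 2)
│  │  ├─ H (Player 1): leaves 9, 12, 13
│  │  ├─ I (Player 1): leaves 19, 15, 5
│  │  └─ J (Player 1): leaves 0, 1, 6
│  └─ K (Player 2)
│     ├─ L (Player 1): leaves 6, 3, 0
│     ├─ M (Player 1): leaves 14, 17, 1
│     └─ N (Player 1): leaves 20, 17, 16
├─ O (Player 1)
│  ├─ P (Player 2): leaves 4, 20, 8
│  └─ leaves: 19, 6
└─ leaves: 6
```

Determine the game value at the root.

D (Player 1): max(4, 4, 17) = 17
E (Player 1): max(15, 20, 8) = 20
F (Player 1): max(1, 15, 14) = 15
C (Player 2): min(17, 20, 15) = 15
H (Player 1): max(9, 12, 13) = 13
I (Player 1): max(19, 15, 5) = 19
J (Player 1): max(0, 1, 6) = 6
G (Player 2): min(13, 19, 6) = 6
L (Player 1): max(6, 3, 0) = 6
M (Player 1): max(14, 17, 1) = 17
N (Player 1): max(20, 17, 16) = 20
K (Player 2): min(6, 17, 20) = 6
B (Player 1): max(15, 6, 6) = 15
P (Player 2): min(4, 20, 8) = 4
O (Player 1): max(4, 19, 6) = 19
Root (Player 2): min(15, 19, 6) = 6

6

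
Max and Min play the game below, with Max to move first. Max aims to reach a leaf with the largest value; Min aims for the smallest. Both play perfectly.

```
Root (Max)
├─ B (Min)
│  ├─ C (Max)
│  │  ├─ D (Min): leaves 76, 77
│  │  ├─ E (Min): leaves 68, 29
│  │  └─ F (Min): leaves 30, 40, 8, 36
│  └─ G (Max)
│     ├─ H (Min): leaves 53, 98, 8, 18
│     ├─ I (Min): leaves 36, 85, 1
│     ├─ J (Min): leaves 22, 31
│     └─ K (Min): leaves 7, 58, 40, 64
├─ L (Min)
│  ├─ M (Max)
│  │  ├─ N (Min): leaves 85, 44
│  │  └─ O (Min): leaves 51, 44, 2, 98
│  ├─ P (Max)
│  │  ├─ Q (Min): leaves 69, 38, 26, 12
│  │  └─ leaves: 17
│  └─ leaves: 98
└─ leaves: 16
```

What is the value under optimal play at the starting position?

D (Min): min(76, 77) = 76
E (Min): min(68, 29) = 29
F (Min): min(30, 40, 8, 36) = 8
C (Max): max(76, 29, 8) = 76
H (Min): min(53, 98, 8, 18) = 8
I (Min): min(36, 85, 1) = 1
J (Min): min(22, 31) = 22
K (Min): min(7, 58, 40, 64) = 7
G (Max): max(8, 1, 22, 7) = 22
B (Min): min(76, 22) = 22
N (Min): min(85, 44) = 44
O (Min): min(51, 44, 2, 98) = 2
M (Max): max(44, 2) = 44
Q (Min): min(69, 38, 26, 12) = 12
P (Max): max(12, 17) = 17
L (Min): min(44, 17, 98) = 17
Root (Max): max(22, 17, 16) = 22

22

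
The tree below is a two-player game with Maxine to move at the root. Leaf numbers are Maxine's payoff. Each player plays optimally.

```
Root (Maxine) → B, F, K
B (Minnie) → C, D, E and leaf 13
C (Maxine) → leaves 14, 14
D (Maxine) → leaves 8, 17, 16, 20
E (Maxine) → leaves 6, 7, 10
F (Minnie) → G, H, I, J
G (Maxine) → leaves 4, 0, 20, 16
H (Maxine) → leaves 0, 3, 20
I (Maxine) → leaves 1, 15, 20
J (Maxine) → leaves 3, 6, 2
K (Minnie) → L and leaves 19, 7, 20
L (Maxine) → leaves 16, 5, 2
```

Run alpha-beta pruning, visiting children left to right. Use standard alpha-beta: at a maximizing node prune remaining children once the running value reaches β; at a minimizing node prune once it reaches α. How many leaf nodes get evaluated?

26

C [α=-∞,β=+∞]: v=14
D [α=-∞,β=14]: v=17 after child 2 ≥ β → β-cutoff, skip 2
E [α=-∞,β=14]: v=10
B [α=-∞,β=+∞]: v=10
G [α=10,β=+∞]: v=20
H [α=10,β=20]: v=20
I [α=10,β=20]: v=20
J [α=10,β=20]: v=6
F [α=10,β=+∞]: v=6
L [α=10,β=+∞]: v=16
K [α=10,β=+∞]: v=7 after child 3 ≤ α → α-cutoff, skip 1
Root [α=-∞,β=+∞]: v=10
Leaves evaluated: 26 of 29.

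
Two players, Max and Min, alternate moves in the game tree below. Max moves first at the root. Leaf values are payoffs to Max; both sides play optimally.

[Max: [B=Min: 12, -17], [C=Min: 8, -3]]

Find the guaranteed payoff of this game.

-3

B (Min): min(12, -17) = -17
C (Min): min(8, -3) = -3
Root (Max): max(-17, -3) = -3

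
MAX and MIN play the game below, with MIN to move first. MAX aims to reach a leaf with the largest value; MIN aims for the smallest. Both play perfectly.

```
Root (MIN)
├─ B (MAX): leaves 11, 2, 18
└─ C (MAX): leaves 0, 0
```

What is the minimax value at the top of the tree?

0

B (MAX): max(11, 2, 18) = 18
C (MAX): max(0, 0) = 0
Root (MIN): min(18, 0) = 0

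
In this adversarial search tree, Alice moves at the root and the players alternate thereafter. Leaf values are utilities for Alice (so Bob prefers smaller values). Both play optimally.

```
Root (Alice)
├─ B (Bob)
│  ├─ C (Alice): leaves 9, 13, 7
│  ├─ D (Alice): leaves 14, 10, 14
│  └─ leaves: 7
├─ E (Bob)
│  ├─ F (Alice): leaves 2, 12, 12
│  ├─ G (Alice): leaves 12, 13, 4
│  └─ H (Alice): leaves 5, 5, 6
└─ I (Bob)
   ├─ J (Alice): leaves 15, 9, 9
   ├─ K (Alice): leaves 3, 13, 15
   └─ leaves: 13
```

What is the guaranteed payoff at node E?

F: max(2, 12, 12) = 12
G: max(12, 13, 4) = 13
H: max(5, 5, 6) = 6
E: min(12, 13, 6) = 6

6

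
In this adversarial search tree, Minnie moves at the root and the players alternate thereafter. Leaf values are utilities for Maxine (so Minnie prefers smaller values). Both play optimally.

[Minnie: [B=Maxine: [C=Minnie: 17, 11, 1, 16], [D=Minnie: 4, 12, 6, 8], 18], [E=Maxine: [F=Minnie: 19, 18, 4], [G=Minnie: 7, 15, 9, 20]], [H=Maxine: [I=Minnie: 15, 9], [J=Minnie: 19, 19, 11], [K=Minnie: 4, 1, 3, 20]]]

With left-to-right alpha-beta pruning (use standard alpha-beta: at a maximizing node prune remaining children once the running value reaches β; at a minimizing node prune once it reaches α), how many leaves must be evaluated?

C [α=-∞,β=+∞]: v=1
D [α=1,β=+∞]: v=4
B [α=-∞,β=+∞]: v=18
F [α=-∞,β=18]: v=4
G [α=4,β=18]: v=7
E [α=-∞,β=18]: v=7
I [α=-∞,β=7]: v=9
H [α=-∞,β=7]: v=9 after child 1 ≥ β → β-cutoff, skip 2
Root [α=-∞,β=+∞]: v=7
Leaves evaluated: 18 of 25.

18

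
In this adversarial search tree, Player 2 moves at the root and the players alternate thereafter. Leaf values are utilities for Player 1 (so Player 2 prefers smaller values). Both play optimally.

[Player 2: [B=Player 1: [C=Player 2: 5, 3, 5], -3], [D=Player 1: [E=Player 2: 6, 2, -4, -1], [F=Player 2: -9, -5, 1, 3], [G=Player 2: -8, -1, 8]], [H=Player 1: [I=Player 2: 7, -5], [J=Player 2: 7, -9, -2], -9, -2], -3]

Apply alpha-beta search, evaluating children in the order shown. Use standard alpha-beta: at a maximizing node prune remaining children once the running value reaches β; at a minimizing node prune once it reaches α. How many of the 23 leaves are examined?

C [α=-∞,β=+∞]: v=3
B [α=-∞,β=+∞]: v=3
E [α=-∞,β=3]: v=-4
F [α=-4,β=3]: v=-9 after child 1 ≤ α → α-cutoff, skip 3
G [α=-4,β=3]: v=-8 after child 1 ≤ α → α-cutoff, skip 2
D [α=-∞,β=3]: v=-4
I [α=-∞,β=-4]: v=-5
J [α=-5,β=-4]: v=-9 after child 2 ≤ α → α-cutoff, skip 1
H [α=-∞,β=-4]: v=-2
Root [α=-∞,β=+∞]: v=-4
Leaves evaluated: 17 of 23.

17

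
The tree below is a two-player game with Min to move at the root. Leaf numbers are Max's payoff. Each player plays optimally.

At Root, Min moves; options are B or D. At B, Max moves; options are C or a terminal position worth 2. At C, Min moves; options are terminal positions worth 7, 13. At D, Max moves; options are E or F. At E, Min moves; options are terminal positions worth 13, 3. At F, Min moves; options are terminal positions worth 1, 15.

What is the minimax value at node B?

7

C: min(7, 13) = 7
B: max(7, 2) = 7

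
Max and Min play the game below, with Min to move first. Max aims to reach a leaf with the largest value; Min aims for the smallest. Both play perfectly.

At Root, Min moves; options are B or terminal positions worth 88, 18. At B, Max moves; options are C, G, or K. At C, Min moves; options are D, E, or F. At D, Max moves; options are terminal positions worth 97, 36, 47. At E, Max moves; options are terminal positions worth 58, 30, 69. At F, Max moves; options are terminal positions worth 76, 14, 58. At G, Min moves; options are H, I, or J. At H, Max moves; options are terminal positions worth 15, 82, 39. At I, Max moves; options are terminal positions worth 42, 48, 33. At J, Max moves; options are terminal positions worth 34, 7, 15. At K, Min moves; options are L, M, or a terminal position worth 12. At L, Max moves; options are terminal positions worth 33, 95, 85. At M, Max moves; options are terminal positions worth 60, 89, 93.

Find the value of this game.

18

D (Max): max(97, 36, 47) = 97
E (Max): max(58, 30, 69) = 69
F (Max): max(76, 14, 58) = 76
C (Min): min(97, 69, 76) = 69
H (Max): max(15, 82, 39) = 82
I (Max): max(42, 48, 33) = 48
J (Max): max(34, 7, 15) = 34
G (Min): min(82, 48, 34) = 34
L (Max): max(33, 95, 85) = 95
M (Max): max(60, 89, 93) = 93
K (Min): min(95, 93, 12) = 12
B (Max): max(69, 34, 12) = 69
Root (Min): min(69, 88, 18) = 18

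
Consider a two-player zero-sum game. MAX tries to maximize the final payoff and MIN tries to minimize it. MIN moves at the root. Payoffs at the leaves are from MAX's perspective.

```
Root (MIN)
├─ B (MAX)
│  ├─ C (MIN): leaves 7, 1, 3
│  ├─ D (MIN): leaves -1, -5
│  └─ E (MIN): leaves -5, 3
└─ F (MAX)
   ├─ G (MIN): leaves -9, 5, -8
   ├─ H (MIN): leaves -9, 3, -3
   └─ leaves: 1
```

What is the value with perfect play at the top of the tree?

C (MIN): min(7, 1, 3) = 1
D (MIN): min(-1, -5) = -5
E (MIN): min(-5, 3) = -5
B (MAX): max(1, -5, -5) = 1
G (MIN): min(-9, 5, -8) = -9
H (MIN): min(-9, 3, -3) = -9
F (MAX): max(-9, -9, 1) = 1
Root (MIN): min(1, 1) = 1

1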